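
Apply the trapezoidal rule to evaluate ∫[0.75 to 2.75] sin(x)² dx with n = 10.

f(x) = sin(x)²
a = 0.75, b = 2.75, n = 10
h = (b - a)/n = 0.200000

Trapezoidal rule: (h/2)[f(x₀) + 2f(x₁) + 2f(x₂) + ... + f(xₙ)]

x_0 = 0.7500, f(x_0) = 0.464631, coefficient = 1
x_1 = 0.9500, f(x_1) = 0.661645, coefficient = 2
x_2 = 1.1500, f(x_2) = 0.833138, coefficient = 2
x_3 = 1.3500, f(x_3) = 0.952036, coefficient = 2
x_4 = 1.5500, f(x_4) = 0.999568, coefficient = 2
x_5 = 1.7500, f(x_5) = 0.968228, coefficient = 2
x_6 = 1.9500, f(x_6) = 0.862966, coefficient = 2
x_7 = 2.1500, f(x_7) = 0.700400, coefficient = 2
x_8 = 2.3500, f(x_8) = 0.506194, coefficient = 2
x_9 = 2.5500, f(x_9) = 0.311011, coefficient = 2
x_10 = 2.7500, f(x_10) = 0.145665, coefficient = 1

I ≈ (0.200000/2) × 14.200668 = 1.420067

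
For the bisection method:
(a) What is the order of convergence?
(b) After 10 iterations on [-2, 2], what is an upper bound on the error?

(a) Bisection has linear (order 1) convergence; the error is halved each step.

(b) Error bound = (b-a)/2^n = (2 - (-2))/2^{10}
    = 4/2^{10}

(a) 1 (linear); (b) error ≤ 3.91e-03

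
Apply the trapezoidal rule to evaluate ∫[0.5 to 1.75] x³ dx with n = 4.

f(x) = x³
a = 0.5, b = 1.75, n = 4
h = (b - a)/n = 0.312500

Trapezoidal rule: (h/2)[f(x₀) + 2f(x₁) + 2f(x₂) + ... + f(xₙ)]

x_0 = 0.5000, f(x_0) = 0.125000, coefficient = 1
x_1 = 0.8125, f(x_1) = 0.536377, coefficient = 2
x_2 = 1.1250, f(x_2) = 1.423828, coefficient = 2
x_3 = 1.4375, f(x_3) = 2.970459, coefficient = 2
x_4 = 1.7500, f(x_4) = 5.359375, coefficient = 1

I ≈ (0.312500/2) × 15.345703 = 2.397766
Exact value: 2.329102
Error: 0.068665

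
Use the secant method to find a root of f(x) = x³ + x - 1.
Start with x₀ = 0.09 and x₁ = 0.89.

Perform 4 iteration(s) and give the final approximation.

f(x) = x³ + x - 1
x₀ = 0.09, x₁ = 0.89

Secant formula: x_{n+1} = x_n - f(x_n)(x_n - x_{n-1})/(f(x_n) - f(x_{n-1}))

Iteration 1:
  f(0.090000) = -0.909271
  f(0.890000) = 0.594969
  x_2 = 0.890000 - 0.594969×(0.890000 - 0.090000)/(0.594969 - (-0.909271))
       = 0.573578
Iteration 2:
  f(0.890000) = 0.594969
  f(0.573578) = -0.237720
  x_3 = 0.573578 - (-0.237720)×(0.573578 - 0.890000)/(-0.237720 - 0.594969)
       = 0.663911
Iteration 3:
  f(0.573578) = -0.237720
  f(0.663911) = -0.043451
  x_4 = 0.663911 - (-0.043451)×(0.663911 - 0.573578)/(-0.043451 - (-0.237720))
       = 0.684116
Iteration 4:
  f(0.663911) = -0.043451
  f(0.684116) = 0.004292
  x_5 = 0.684116 - 0.004292×(0.684116 - 0.663911)/(0.004292 - (-0.043451))
       = 0.682300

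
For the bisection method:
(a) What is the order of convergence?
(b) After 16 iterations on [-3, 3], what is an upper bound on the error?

(a) Bisection has linear (order 1) convergence; the error is halved each step.

(b) Error bound = (b-a)/2^n = (3 - (-3))/2^{16}
    = 6/2^{16}

(a) 1 (linear); (b) error ≤ 9.16e-05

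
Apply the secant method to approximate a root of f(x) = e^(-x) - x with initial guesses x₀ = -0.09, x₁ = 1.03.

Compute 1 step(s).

f(x) = e^(-x) - x
x₀ = -0.09, x₁ = 1.03

Secant formula: x_{n+1} = x_n - f(x_n)(x_n - x_{n-1})/(f(x_n) - f(x_{n-1}))

Iteration 1:
  f(-0.090000) = 1.184174
  f(1.030000) = -0.672993
  x_2 = 1.030000 - (-0.672993)×(1.030000 - (-0.090000))/(-0.672993 - 1.184174)
       = 0.624139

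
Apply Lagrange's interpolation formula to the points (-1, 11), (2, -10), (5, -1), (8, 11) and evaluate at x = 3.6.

Lagrange interpolation formula:
P(x) = Σ yᵢ × Lᵢ(x)
where Lᵢ(x) = Π_{j≠i} (x - xⱼ)/(xᵢ - xⱼ)

L_0(3.6) = (3.6 - 2)/(-1 - 2) × (3.6 - 5)/(-1 - 5) × (3.6 - 8)/(-1 - 8) = -0.060840
L_1(3.6) = (3.6 - (-1))/(2 - (-1)) × (3.6 - 5)/(2 - 5) × (3.6 - 8)/(2 - 8) = 0.524741
L_2(3.6) = (3.6 - (-1))/(5 - (-1)) × (3.6 - 2)/(5 - 2) × (3.6 - 8)/(5 - 8) = 0.599704
L_3(3.6) = (3.6 - (-1))/(8 - (-1)) × (3.6 - 2)/(8 - 2) × (3.6 - 5)/(8 - 5) = -0.063605

P(3.6) = 11×L_0(3.6) + (-10)×L_1(3.6) + (-1)×L_2(3.6) + 11×L_3(3.6)
P(3.6) = -7.216000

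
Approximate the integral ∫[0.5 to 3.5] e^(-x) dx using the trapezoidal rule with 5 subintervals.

f(x) = e^(-x)
a = 0.5, b = 3.5, n = 5
h = (b - a)/n = 0.600000

Trapezoidal rule: (h/2)[f(x₀) + 2f(x₁) + 2f(x₂) + ... + f(xₙ)]

x_0 = 0.5000, f(x_0) = 0.606531, coefficient = 1
x_1 = 1.1000, f(x_1) = 0.332871, coefficient = 2
x_2 = 1.7000, f(x_2) = 0.182684, coefficient = 2
x_3 = 2.3000, f(x_3) = 0.100259, coefficient = 2
x_4 = 2.9000, f(x_4) = 0.055023, coefficient = 2
x_5 = 3.5000, f(x_5) = 0.030197, coefficient = 1

I ≈ (0.600000/2) × 1.978401 = 0.593520
Exact value: 0.576333
Error: 0.017187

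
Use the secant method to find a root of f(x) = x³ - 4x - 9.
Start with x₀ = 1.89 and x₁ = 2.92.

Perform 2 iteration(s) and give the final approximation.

f(x) = x³ - 4x - 9
x₀ = 1.89, x₁ = 2.92

Secant formula: x_{n+1} = x_n - f(x_n)(x_n - x_{n-1})/(f(x_n) - f(x_{n-1}))

Iteration 1:
  f(1.890000) = -9.808731
  f(2.920000) = 4.217088
  x_2 = 2.920000 - 4.217088×(2.920000 - 1.890000)/(4.217088 - (-9.808731))
       = 2.610314
Iteration 2:
  f(2.920000) = 4.217088
  f(2.610314) = -1.655258
  x_3 = 2.610314 - (-1.655258)×(2.610314 - 2.920000)/(-1.655258 - 4.217088)
       = 2.697606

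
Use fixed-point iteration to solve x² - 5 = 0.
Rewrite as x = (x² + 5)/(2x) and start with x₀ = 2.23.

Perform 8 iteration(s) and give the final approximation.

Equation: x² - 5 = 0
Fixed-point form: x = (x² + 5)/(2x)
x₀ = 2.23

x_1 = g(2.230000) = 2.236076
x_2 = g(2.236076) = 2.236068
x_3 = g(2.236068) = 2.236068
x_4 = g(2.236068) = 2.236068
x_5 = g(2.236068) = 2.236068
x_6 = g(2.236068) = 2.236068
x_7 = g(2.236068) = 2.236068
x_8 = g(2.236068) = 2.236068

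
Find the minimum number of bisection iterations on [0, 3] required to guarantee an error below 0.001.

We need (b-a)/2^n ≤ 0.001
(3 - 0)/2^n ≤ 0.001
3/2^n ≤ 0.001
2^n ≥ 3000
n ≥ log₂(3000) = 11.55
n ≥ 12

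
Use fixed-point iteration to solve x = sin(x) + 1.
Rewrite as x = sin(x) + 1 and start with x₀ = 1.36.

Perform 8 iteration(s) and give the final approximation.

Equation: x = sin(x) + 1
Fixed-point form: x = sin(x) + 1
x₀ = 1.36

x_1 = g(1.360000) = 1.977865
x_2 = g(1.977865) = 1.918285
x_3 = g(1.918285) = 1.940231
x_4 = g(1.940231) = 1.932532
x_5 = g(1.932532) = 1.935284
x_6 = g(1.935284) = 1.934306
x_7 = g(1.934306) = 1.934655
x_8 = g(1.934655) = 1.934531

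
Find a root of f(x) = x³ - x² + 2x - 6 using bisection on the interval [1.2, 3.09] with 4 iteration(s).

f(x) = x³ - x² + 2x - 6
Initial interval: [1.2, 3.09]

Iteration 1:
  c_1 = (1.200000 + 3.090000)/2 = 2.145000
  f(c_1) = f(2.145000) = 3.558174
  f(a) × f(c) < 0, new interval: [1.200000, 2.145000]
Iteration 2:
  c_2 = (1.200000 + 2.145000)/2 = 1.672500
  f(c_2) = f(1.672500) = -0.773845
  f(a) × f(c) ≥ 0, new interval: [1.672500, 2.145000]
Iteration 3:
  c_3 = (1.672500 + 2.145000)/2 = 1.908750
  f(c_3) = f(1.908750) = 1.128373
  f(a) × f(c) < 0, new interval: [1.672500, 1.908750]
Iteration 4:
  c_4 = (1.672500 + 1.908750)/2 = 1.790625
  f(c_4) = f(1.790625) = 0.116261
  f(a) × f(c) < 0, new interval: [1.672500, 1.790625]

After 4 iteration(s), the approximation is c_4 = 1.790625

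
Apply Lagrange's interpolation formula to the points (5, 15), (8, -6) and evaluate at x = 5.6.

Lagrange interpolation formula:
P(x) = Σ yᵢ × Lᵢ(x)
where Lᵢ(x) = Π_{j≠i} (x - xⱼ)/(xᵢ - xⱼ)

L_0(5.6) = (5.6 - 8)/(5 - 8) = 0.800000
L_1(5.6) = (5.6 - 5)/(8 - 5) = 0.200000

P(5.6) = 15×L_0(5.6) + (-6)×L_1(5.6)
P(5.6) = 10.800000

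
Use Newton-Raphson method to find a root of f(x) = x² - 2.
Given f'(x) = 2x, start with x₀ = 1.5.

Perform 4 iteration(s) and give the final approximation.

f(x) = x² - 2
f'(x) = 2x
x₀ = 1.5

Newton-Raphson formula: x_{n+1} = x_n - f(x_n)/f'(x_n)

Iteration 1:
  f(1.500000) = 0.250000
  f'(1.500000) = 3.000000
  x_1 = 1.500000 - 0.250000/3.000000 = 1.416667
Iteration 2:
  f(1.416667) = 0.006944
  f'(1.416667) = 2.833333
  x_2 = 1.416667 - 0.006944/2.833333 = 1.414216
Iteration 3:
  f(1.414216) = 0.000006
  f'(1.414216) = 2.828431
  x_3 = 1.414216 - 0.000006/2.828431 = 1.414214
Iteration 4:
  f(1.414214) = 0.000000
  f'(1.414214) = 2.828427
  x_4 = 1.414214 - 0.000000/2.828427 = 1.414214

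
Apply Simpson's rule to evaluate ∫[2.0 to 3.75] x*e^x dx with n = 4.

f(x) = x*e^x
a = 2.0, b = 3.75, n = 4
h = (b - a)/n = 0.437500

Simpson's rule: (h/3)[f(x₀) + 4f(x₁) + 2f(x₂) + ... + f(xₙ)]

x_0 = 2.0000, f(x_0) = 14.778112, coefficient = 1
x_1 = 2.4375, f(x_1) = 27.895710, coefficient = 4
x_2 = 2.8750, f(x_2) = 50.960594, coefficient = 2
x_3 = 3.3125, f(x_3) = 90.940295, coefficient = 4
x_4 = 3.7500, f(x_4) = 159.454058, coefficient = 1

I ≈ (0.437500/3) × 751.497379 = 109.593368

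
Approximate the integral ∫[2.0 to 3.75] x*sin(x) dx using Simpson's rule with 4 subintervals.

f(x) = x*sin(x)
a = 2.0, b = 3.75, n = 4
h = (b - a)/n = 0.437500

Simpson's rule: (h/3)[f(x₀) + 4f(x₁) + 2f(x₂) + ... + f(xₙ)]

x_0 = 2.0000, f(x_0) = 1.818595, coefficient = 1
x_1 = 2.4375, f(x_1) = 1.577897, coefficient = 4
x_2 = 2.8750, f(x_2) = 0.757407, coefficient = 2
x_3 = 3.3125, f(x_3) = -0.563379, coefficient = 4
x_4 = 3.7500, f(x_4) = -2.143355, coefficient = 1

I ≈ (0.437500/3) × 5.248130 = 0.765352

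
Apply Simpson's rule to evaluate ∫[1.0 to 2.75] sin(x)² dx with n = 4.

f(x) = sin(x)²
a = 1.0, b = 2.75, n = 4
h = (b - a)/n = 0.437500

Simpson's rule: (h/3)[f(x₀) + 4f(x₁) + 2f(x₂) + ... + f(xₙ)]

x_0 = 1.0000, f(x_0) = 0.708073, coefficient = 1
x_1 = 1.4375, f(x_1) = 0.982337, coefficient = 4
x_2 = 1.8750, f(x_2) = 0.910280, coefficient = 2
x_3 = 2.3125, f(x_3) = 0.543639, coefficient = 4
x_4 = 2.7500, f(x_4) = 0.145665, coefficient = 1

I ≈ (0.437500/3) × 8.778202 = 1.280154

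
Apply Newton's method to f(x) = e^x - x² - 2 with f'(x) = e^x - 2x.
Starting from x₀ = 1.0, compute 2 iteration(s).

f(x) = e^x - x² - 2
f'(x) = e^x - 2x
x₀ = 1.0

Newton-Raphson formula: x_{n+1} = x_n - f(x_n)/f'(x_n)

Iteration 1:
  f(1.000000) = -0.281718
  f'(1.000000) = 0.718282
  x_1 = 1.000000 - (-0.281718)/0.718282 = 1.392211
Iteration 2:
  f(1.392211) = 0.085485
  f'(1.392211) = 1.239315
  x_2 = 1.392211 - 0.085485/1.239315 = 1.323233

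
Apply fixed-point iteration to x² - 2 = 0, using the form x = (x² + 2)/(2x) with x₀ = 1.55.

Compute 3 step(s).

Equation: x² - 2 = 0
Fixed-point form: x = (x² + 2)/(2x)
x₀ = 1.55

x_1 = g(1.550000) = 1.420161
x_2 = g(1.420161) = 1.414226
x_3 = g(1.414226) = 1.414214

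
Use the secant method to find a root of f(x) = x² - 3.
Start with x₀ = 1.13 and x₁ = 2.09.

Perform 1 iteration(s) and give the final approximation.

f(x) = x² - 3
x₀ = 1.13, x₁ = 2.09

Secant formula: x_{n+1} = x_n - f(x_n)(x_n - x_{n-1})/(f(x_n) - f(x_{n-1}))

Iteration 1:
  f(1.130000) = -1.723100
  f(2.090000) = 1.368100
  x_2 = 2.090000 - 1.368100×(2.090000 - 1.130000)/(1.368100 - (-1.723100))
       = 1.665124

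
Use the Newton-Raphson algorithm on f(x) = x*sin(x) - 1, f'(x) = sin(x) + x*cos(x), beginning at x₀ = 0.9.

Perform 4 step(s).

f(x) = x*sin(x) - 1
f'(x) = sin(x) + x*cos(x)
x₀ = 0.9

Newton-Raphson formula: x_{n+1} = x_n - f(x_n)/f'(x_n)

Iteration 1:
  f(0.900000) = -0.295006
  f'(0.900000) = 1.342776
  x_1 = 0.900000 - (-0.295006)/1.342776 = 1.119698
Iteration 2:
  f(1.119698) = 0.007694
  f'(1.119698) = 1.388106
  x_2 = 1.119698 - 0.007694/1.388106 = 1.114156
Iteration 3:
  f(1.114156) = -0.000002
  f'(1.114156) = 1.388810
  x_3 = 1.114156 - (-0.000002)/1.388810 = 1.114157
Iteration 4:
  f(1.114157) = 0.000000
  f'(1.114157) = 1.388809
  x_4 = 1.114157 - 0.000000/1.388809 = 1.114157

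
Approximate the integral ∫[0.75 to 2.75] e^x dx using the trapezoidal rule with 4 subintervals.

f(x) = e^x
a = 0.75, b = 2.75, n = 4
h = (b - a)/n = 0.500000

Trapezoidal rule: (h/2)[f(x₀) + 2f(x₁) + 2f(x₂) + ... + f(xₙ)]

x_0 = 0.7500, f(x_0) = 2.117000, coefficient = 1
x_1 = 1.2500, f(x_1) = 3.490343, coefficient = 2
x_2 = 1.7500, f(x_2) = 5.754603, coefficient = 2
x_3 = 2.2500, f(x_3) = 9.487736, coefficient = 2
x_4 = 2.7500, f(x_4) = 15.642632, coefficient = 1

I ≈ (0.500000/2) × 55.224995 = 13.806249
Exact value: 13.525632
Error: 0.280617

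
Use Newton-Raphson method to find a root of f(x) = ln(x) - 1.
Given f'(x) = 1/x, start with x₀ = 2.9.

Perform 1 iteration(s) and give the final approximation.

f(x) = ln(x) - 1
f'(x) = 1/x
x₀ = 2.9

Newton-Raphson formula: x_{n+1} = x_n - f(x_n)/f'(x_n)

Iteration 1:
  f(2.900000) = 0.064711
  f'(2.900000) = 0.344828
  x_1 = 2.900000 - 0.064711/0.344828 = 2.712339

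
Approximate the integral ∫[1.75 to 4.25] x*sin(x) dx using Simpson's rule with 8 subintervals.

f(x) = x*sin(x)
a = 1.75, b = 4.25, n = 8
h = (b - a)/n = 0.312500

Simpson's rule: (h/3)[f(x₀) + 4f(x₁) + 2f(x₂) + ... + f(xₙ)]

x_0 = 1.7500, f(x_0) = 1.721975, coefficient = 1
x_1 = 2.0625, f(x_1) = 1.818155, coefficient = 4
x_2 = 2.3750, f(x_2) = 1.647502, coefficient = 2
x_3 = 2.6875, f(x_3) = 1.178864, coefficient = 4
x_4 = 3.0000, f(x_4) = 0.423360, coefficient = 2
x_5 = 3.3125, f(x_5) = -0.563379, coefficient = 4
x_6 = 3.6250, f(x_6) = -1.684896, coefficient = 2
x_7 = 3.9375, f(x_7) = -2.813339, coefficient = 4
x_8 = 4.2500, f(x_8) = -3.803705, coefficient = 1

I ≈ (0.312500/3) × -2.828589 = -0.294645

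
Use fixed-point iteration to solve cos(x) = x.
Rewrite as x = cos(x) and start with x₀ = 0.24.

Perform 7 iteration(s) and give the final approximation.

Equation: cos(x) = x
Fixed-point form: x = cos(x)
x₀ = 0.24

x_1 = g(0.240000) = 0.971338
x_2 = g(0.971338) = 0.564195
x_3 = g(0.564195) = 0.845019
x_4 = g(0.845019) = 0.663717
x_5 = g(0.663717) = 0.787708
x_6 = g(0.787708) = 0.705472
x_7 = g(0.705472) = 0.761306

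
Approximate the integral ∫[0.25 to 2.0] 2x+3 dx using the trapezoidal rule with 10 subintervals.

f(x) = 2x+3
a = 0.25, b = 2.0, n = 10
h = (b - a)/n = 0.175000

Trapezoidal rule: (h/2)[f(x₀) + 2f(x₁) + 2f(x₂) + ... + f(xₙ)]

x_0 = 0.2500, f(x_0) = 3.500000, coefficient = 1
x_1 = 0.4250, f(x_1) = 3.850000, coefficient = 2
x_2 = 0.6000, f(x_2) = 4.200000, coefficient = 2
x_3 = 0.7750, f(x_3) = 4.550000, coefficient = 2
x_4 = 0.9500, f(x_4) = 4.900000, coefficient = 2
x_5 = 1.1250, f(x_5) = 5.250000, coefficient = 2
x_6 = 1.3000, f(x_6) = 5.600000, coefficient = 2
x_7 = 1.4750, f(x_7) = 5.950000, coefficient = 2
x_8 = 1.6500, f(x_8) = 6.300000, coefficient = 2
x_9 = 1.8250, f(x_9) = 6.650000, coefficient = 2
x_10 = 2.0000, f(x_10) = 7.000000, coefficient = 1

I ≈ (0.175000/2) × 105.000000 = 9.187500
Exact value: 9.187500
Error: 0.000000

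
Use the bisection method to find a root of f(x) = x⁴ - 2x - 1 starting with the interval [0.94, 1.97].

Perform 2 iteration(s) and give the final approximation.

f(x) = x⁴ - 2x - 1
Initial interval: [0.94, 1.97]

Iteration 1:
  c_1 = (0.940000 + 1.970000)/2 = 1.455000
  f(c_1) = f(1.455000) = 0.571795
  f(a) × f(c) < 0, new interval: [0.940000, 1.455000]
Iteration 2:
  c_2 = (0.940000 + 1.455000)/2 = 1.197500
  f(c_2) = f(1.197500) = -1.338626
  f(a) × f(c) ≥ 0, new interval: [1.197500, 1.455000]

After 2 iteration(s), the approximation is c_2 = 1.197500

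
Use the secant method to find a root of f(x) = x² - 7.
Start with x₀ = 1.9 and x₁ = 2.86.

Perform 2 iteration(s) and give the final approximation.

f(x) = x² - 7
x₀ = 1.9, x₁ = 2.86

Secant formula: x_{n+1} = x_n - f(x_n)(x_n - x_{n-1})/(f(x_n) - f(x_{n-1}))

Iteration 1:
  f(1.900000) = -3.390000
  f(2.860000) = 1.179600
  x_2 = 2.860000 - 1.179600×(2.860000 - 1.900000)/(1.179600 - (-3.390000))
       = 2.612185
Iteration 2:
  f(2.860000) = 1.179600
  f(2.612185) = -0.176490
  x_3 = 2.612185 - (-0.176490)×(2.612185 - 2.860000)/(-0.176490 - 1.179600)
       = 2.644437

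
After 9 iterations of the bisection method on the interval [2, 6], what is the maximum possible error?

Bisection error bound: |error| ≤ (b-a)/2^n
|error| ≤ (6 - 2)/2^9 = 4/2^9
|error| ≤ 0.0078125000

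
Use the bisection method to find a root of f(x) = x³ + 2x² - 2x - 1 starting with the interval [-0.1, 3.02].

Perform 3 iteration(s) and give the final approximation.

f(x) = x³ + 2x² - 2x - 1
Initial interval: [-0.1, 3.02]

Iteration 1:
  c_1 = (-0.100000 + 3.020000)/2 = 1.460000
  f(c_1) = f(1.460000) = 3.455336
  f(a) × f(c) < 0, new interval: [-0.100000, 1.460000]
Iteration 2:
  c_2 = (-0.100000 + 1.460000)/2 = 0.680000
  f(c_2) = f(0.680000) = -1.120768
  f(a) × f(c) ≥ 0, new interval: [0.680000, 1.460000]
Iteration 3:
  c_3 = (0.680000 + 1.460000)/2 = 1.070000
  f(c_3) = f(1.070000) = 0.374843
  f(a) × f(c) < 0, new interval: [0.680000, 1.070000]

After 3 iteration(s), the approximation is c_3 = 1.070000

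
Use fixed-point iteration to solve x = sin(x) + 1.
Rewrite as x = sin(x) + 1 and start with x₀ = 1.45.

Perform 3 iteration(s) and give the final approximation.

Equation: x = sin(x) + 1
Fixed-point form: x = sin(x) + 1
x₀ = 1.45

x_1 = g(1.450000) = 1.992713
x_2 = g(1.992713) = 1.912306
x_3 = g(1.912306) = 1.942250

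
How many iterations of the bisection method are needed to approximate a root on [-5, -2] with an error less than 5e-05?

We need (b-a)/2^n ≤ 5e-05
(-2 - (-5))/2^n ≤ 5e-05
3/2^n ≤ 5e-05
2^n ≥ 60000
n ≥ log₂(60000) = 15.87
n ≥ 16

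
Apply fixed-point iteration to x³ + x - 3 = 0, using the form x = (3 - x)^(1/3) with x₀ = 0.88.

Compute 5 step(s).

Equation: x³ + x - 3 = 0
Fixed-point form: x = (3 - x)^(1/3)
x₀ = 0.88

x_1 = g(0.880000) = 1.284632
x_2 = g(1.284632) = 1.197069
x_3 = g(1.197069) = 1.217100
x_4 = g(1.217100) = 1.212576
x_5 = g(1.212576) = 1.213601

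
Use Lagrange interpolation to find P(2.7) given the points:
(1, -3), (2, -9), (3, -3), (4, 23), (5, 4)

Lagrange interpolation formula:
P(x) = Σ yᵢ × Lᵢ(x)
where Lᵢ(x) = Π_{j≠i} (x - xⱼ)/(xᵢ - xⱼ)

L_0(2.7) = (2.7 - 2)/(1 - 2) × (2.7 - 3)/(1 - 3) × (2.7 - 4)/(1 - 4) × (2.7 - 5)/(1 - 5) = -0.026162
L_1(2.7) = (2.7 - 1)/(2 - 1) × (2.7 - 3)/(2 - 3) × (2.7 - 4)/(2 - 4) × (2.7 - 5)/(2 - 5) = 0.254150
L_2(2.7) = (2.7 - 1)/(3 - 1) × (2.7 - 2)/(3 - 2) × (2.7 - 4)/(3 - 4) × (2.7 - 5)/(3 - 5) = 0.889525
L_3(2.7) = (2.7 - 1)/(4 - 1) × (2.7 - 2)/(4 - 2) × (2.7 - 3)/(4 - 3) × (2.7 - 5)/(4 - 5) = -0.136850
L_4(2.7) = (2.7 - 1)/(5 - 1) × (2.7 - 2)/(5 - 2) × (2.7 - 3)/(5 - 3) × (2.7 - 4)/(5 - 4) = 0.019337

P(2.7) = (-3)×L_0(2.7) + (-9)×L_1(2.7) + (-3)×L_2(2.7) + 23×L_3(2.7) + 4×L_4(2.7)
P(2.7) = -7.947637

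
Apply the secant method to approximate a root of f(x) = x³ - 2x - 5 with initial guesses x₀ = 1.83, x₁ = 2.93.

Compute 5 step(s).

f(x) = x³ - 2x - 5
x₀ = 1.83, x₁ = 2.93

Secant formula: x_{n+1} = x_n - f(x_n)(x_n - x_{n-1})/(f(x_n) - f(x_{n-1}))

Iteration 1:
  f(1.830000) = -2.531513
  f(2.930000) = 14.293757
  x_2 = 2.930000 - 14.293757×(2.930000 - 1.830000)/(14.293757 - (-2.531513))
       = 1.995505
Iteration 2:
  f(2.930000) = 14.293757
  f(1.995505) = -1.044830
  x_3 = 1.995505 - (-1.044830)×(1.995505 - 2.930000)/(-1.044830 - 14.293757)
       = 2.059161
Iteration 3:
  f(1.995505) = -1.044830
  f(2.059161) = -0.387187
  x_4 = 2.059161 - (-0.387187)×(2.059161 - 1.995505)/(-0.387187 - (-1.044830))
       = 2.096638
Iteration 4:
  f(2.059161) = -0.387187
  f(2.096638) = 0.023315
  x_5 = 2.096638 - 0.023315×(2.096638 - 2.059161)/(0.023315 - (-0.387187))
       = 2.094509
Iteration 5:
  f(2.096638) = 0.023315
  f(2.094509) = -0.000470
  x_6 = 2.094509 - (-0.000470)×(2.094509 - 2.096638)/(-0.000470 - 0.023315)
       = 2.094551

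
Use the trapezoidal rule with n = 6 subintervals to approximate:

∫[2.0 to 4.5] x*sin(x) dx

f(x) = x*sin(x)
a = 2.0, b = 4.5, n = 6
h = (b - a)/n = 0.416667

Trapezoidal rule: (h/2)[f(x₀) + 2f(x₁) + 2f(x₂) + ... + f(xₙ)]

x_0 = 2.0000, f(x_0) = 1.818595, coefficient = 1
x_1 = 2.4167, f(x_1) = 1.602443, coefficient = 2
x_2 = 2.8333, f(x_2) = 0.859635, coefficient = 2
x_3 = 3.2500, f(x_3) = -0.351634, coefficient = 2
x_4 = 3.6667, f(x_4) = -1.838016, coefficient = 2
x_5 = 4.0833, f(x_5) = -3.301716, coefficient = 2
x_6 = 4.5000, f(x_6) = -4.398886, coefficient = 1

I ≈ (0.416667/2) × -8.638867 = -1.799764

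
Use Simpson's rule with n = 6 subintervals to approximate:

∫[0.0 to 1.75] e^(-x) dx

f(x) = e^(-x)
a = 0.0, b = 1.75, n = 6
h = (b - a)/n = 0.291667

Simpson's rule: (h/3)[f(x₀) + 4f(x₁) + 2f(x₂) + ... + f(xₙ)]

x_0 = 0.0000, f(x_0) = 1.000000, coefficient = 1
x_1 = 0.2917, f(x_1) = 0.747018, coefficient = 4
x_2 = 0.5833, f(x_2) = 0.558035, coefficient = 2
x_3 = 0.8750, f(x_3) = 0.416862, coefficient = 4
x_4 = 1.1667, f(x_4) = 0.311403, coefficient = 2
x_5 = 1.4583, f(x_5) = 0.232624, coefficient = 4
x_6 = 1.7500, f(x_6) = 0.173774, coefficient = 1

I ≈ (0.291667/3) × 8.498663 = 0.826259
Exact value: 0.826226
Error: 0.000033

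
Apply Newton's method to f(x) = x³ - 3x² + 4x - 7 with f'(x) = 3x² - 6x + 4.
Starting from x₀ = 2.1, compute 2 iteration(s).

f(x) = x³ - 3x² + 4x - 7
f'(x) = 3x² - 6x + 4
x₀ = 2.1

Newton-Raphson formula: x_{n+1} = x_n - f(x_n)/f'(x_n)

Iteration 1:
  f(2.100000) = -2.569000
  f'(2.100000) = 4.630000
  x_1 = 2.100000 - (-2.569000)/4.630000 = 2.654860
Iteration 2:
  f(2.654860) = 1.186792
  f'(2.654860) = 9.215681
  x_2 = 2.654860 - 1.186792/9.215681 = 2.526080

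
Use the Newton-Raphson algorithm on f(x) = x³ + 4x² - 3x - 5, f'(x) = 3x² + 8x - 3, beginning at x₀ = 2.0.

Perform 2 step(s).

f(x) = x³ + 4x² - 3x - 5
f'(x) = 3x² + 8x - 3
x₀ = 2.0

Newton-Raphson formula: x_{n+1} = x_n - f(x_n)/f'(x_n)

Iteration 1:
  f(2.000000) = 13.000000
  f'(2.000000) = 25.000000
  x_1 = 2.000000 - 13.000000/25.000000 = 1.480000
Iteration 2:
  f(1.480000) = 2.563392
  f'(1.480000) = 15.411200
  x_2 = 1.480000 - 2.563392/15.411200 = 1.313667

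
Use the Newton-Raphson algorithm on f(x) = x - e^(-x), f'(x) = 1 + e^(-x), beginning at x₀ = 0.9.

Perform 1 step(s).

f(x) = x - e^(-x)
f'(x) = 1 + e^(-x)
x₀ = 0.9

Newton-Raphson formula: x_{n+1} = x_n - f(x_n)/f'(x_n)

Iteration 1:
  f(0.900000) = 0.493430
  f'(0.900000) = 1.406570
  x_1 = 0.900000 - 0.493430/1.406570 = 0.549196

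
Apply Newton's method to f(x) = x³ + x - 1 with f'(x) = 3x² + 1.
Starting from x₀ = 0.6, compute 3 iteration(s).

f(x) = x³ + x - 1
f'(x) = 3x² + 1
x₀ = 0.6

Newton-Raphson formula: x_{n+1} = x_n - f(x_n)/f'(x_n)

Iteration 1:
  f(0.600000) = -0.184000
  f'(0.600000) = 2.080000
  x_1 = 0.600000 - (-0.184000)/2.080000 = 0.688462
Iteration 2:
  f(0.688462) = 0.014778
  f'(0.688462) = 2.421938
  x_2 = 0.688462 - 0.014778/2.421938 = 0.682360
Iteration 3:
  f(0.682360) = 0.000077
  f'(0.682360) = 2.396845
  x_3 = 0.682360 - 0.000077/2.396845 = 0.682328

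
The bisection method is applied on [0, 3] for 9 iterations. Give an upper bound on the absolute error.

Bisection error bound: |error| ≤ (b-a)/2^n
|error| ≤ (3 - 0)/2^9 = 3/2^9
|error| ≤ 0.0058593750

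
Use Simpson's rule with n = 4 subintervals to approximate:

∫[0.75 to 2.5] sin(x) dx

f(x) = sin(x)
a = 0.75, b = 2.5, n = 4
h = (b - a)/n = 0.437500

Simpson's rule: (h/3)[f(x₀) + 4f(x₁) + 2f(x₂) + ... + f(xₙ)]

x_0 = 0.7500, f(x_0) = 0.681639, coefficient = 1
x_1 = 1.1875, f(x_1) = 0.927437, coefficient = 4
x_2 = 1.6250, f(x_2) = 0.998531, coefficient = 2
x_3 = 2.0625, f(x_3) = 0.881530, coefficient = 4
x_4 = 2.5000, f(x_4) = 0.598472, coefficient = 1

I ≈ (0.437500/3) × 10.513040 = 1.533152
Exact value: 1.532832
Error: 0.000319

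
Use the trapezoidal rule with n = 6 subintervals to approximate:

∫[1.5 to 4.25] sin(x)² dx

f(x) = sin(x)²
a = 1.5, b = 4.25, n = 6
h = (b - a)/n = 0.458333

Trapezoidal rule: (h/2)[f(x₀) + 2f(x₁) + 2f(x₂) + ... + f(xₙ)]

x_0 = 1.5000, f(x_0) = 0.994996, coefficient = 1
x_1 = 1.9583, f(x_1) = 0.857185, coefficient = 2
x_2 = 2.4167, f(x_2) = 0.439675, coefficient = 2
x_3 = 2.8750, f(x_3) = 0.069404, coefficient = 2
x_4 = 3.3333, f(x_4) = 0.036316, coefficient = 2
x_5 = 3.7917, f(x_5) = 0.366322, coefficient = 2
x_6 = 4.2500, f(x_6) = 0.801006, coefficient = 1

I ≈ (0.458333/2) × 5.333805 = 1.222330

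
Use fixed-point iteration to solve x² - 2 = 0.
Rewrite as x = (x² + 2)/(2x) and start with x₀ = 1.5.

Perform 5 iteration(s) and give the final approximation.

Equation: x² - 2 = 0
Fixed-point form: x = (x² + 2)/(2x)
x₀ = 1.5

x_1 = g(1.500000) = 1.416667
x_2 = g(1.416667) = 1.414216
x_3 = g(1.414216) = 1.414214
x_4 = g(1.414214) = 1.414214
x_5 = g(1.414214) = 1.414214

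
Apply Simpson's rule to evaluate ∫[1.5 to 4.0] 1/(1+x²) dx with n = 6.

f(x) = 1/(1+x²)
a = 1.5, b = 4.0, n = 6
h = (b - a)/n = 0.416667

Simpson's rule: (h/3)[f(x₀) + 4f(x₁) + 2f(x₂) + ... + f(xₙ)]

x_0 = 1.5000, f(x_0) = 0.307692, coefficient = 1
x_1 = 1.9167, f(x_1) = 0.213967, coefficient = 4
x_2 = 2.3333, f(x_2) = 0.155172, coefficient = 2
x_3 = 2.7500, f(x_3) = 0.116788, coefficient = 4
x_4 = 3.1667, f(x_4) = 0.090680, coefficient = 2
x_5 = 3.5833, f(x_5) = 0.072253, coefficient = 4
x_6 = 4.0000, f(x_6) = 0.058824, coefficient = 1

I ≈ (0.416667/3) × 2.470255 = 0.343091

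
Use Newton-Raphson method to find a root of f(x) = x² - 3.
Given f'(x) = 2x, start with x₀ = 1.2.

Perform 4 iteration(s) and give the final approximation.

f(x) = x² - 3
f'(x) = 2x
x₀ = 1.2

Newton-Raphson formula: x_{n+1} = x_n - f(x_n)/f'(x_n)

Iteration 1:
  f(1.200000) = -1.560000
  f'(1.200000) = 2.400000
  x_1 = 1.200000 - (-1.560000)/2.400000 = 1.850000
Iteration 2:
  f(1.850000) = 0.422500
  f'(1.850000) = 3.700000
  x_2 = 1.850000 - 0.422500/3.700000 = 1.735811
Iteration 3:
  f(1.735811) = 0.013039
  f'(1.735811) = 3.471622
  x_3 = 1.735811 - 0.013039/3.471622 = 1.732055
Iteration 4:
  f(1.732055) = 0.000014
  f'(1.732055) = 3.464110
  x_4 = 1.732055 - 0.000014/3.464110 = 1.732051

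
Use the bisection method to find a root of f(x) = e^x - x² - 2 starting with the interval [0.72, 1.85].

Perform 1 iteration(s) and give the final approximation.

f(x) = e^x - x² - 2
Initial interval: [0.72, 1.85]

Iteration 1:
  c_1 = (0.720000 + 1.850000)/2 = 1.285000
  f(c_1) = f(1.285000) = -0.036557
  f(a) × f(c) ≥ 0, new interval: [1.285000, 1.850000]

After 1 iteration(s), the approximation is c_1 = 1.285000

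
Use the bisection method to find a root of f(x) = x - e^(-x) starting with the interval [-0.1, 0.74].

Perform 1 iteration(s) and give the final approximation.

f(x) = x - e^(-x)
Initial interval: [-0.1, 0.74]

Iteration 1:
  c_1 = (-0.100000 + 0.740000)/2 = 0.320000
  f(c_1) = f(0.320000) = -0.406149
  f(a) × f(c) ≥ 0, new interval: [0.320000, 0.740000]

After 1 iteration(s), the approximation is c_1 = 0.320000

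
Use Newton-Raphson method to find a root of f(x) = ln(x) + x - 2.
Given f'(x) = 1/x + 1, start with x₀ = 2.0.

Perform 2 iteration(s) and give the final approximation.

f(x) = ln(x) + x - 2
f'(x) = 1/x + 1
x₀ = 2.0

Newton-Raphson formula: x_{n+1} = x_n - f(x_n)/f'(x_n)

Iteration 1:
  f(2.000000) = 0.693147
  f'(2.000000) = 1.500000
  x_1 = 2.000000 - 0.693147/1.500000 = 1.537902
Iteration 2:
  f(1.537902) = -0.031679
  f'(1.537902) = 1.650237
  x_2 = 1.537902 - (-0.031679)/1.650237 = 1.557099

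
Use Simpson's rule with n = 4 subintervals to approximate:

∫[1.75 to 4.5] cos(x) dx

f(x) = cos(x)
a = 1.75, b = 4.5, n = 4
h = (b - a)/n = 0.687500

Simpson's rule: (h/3)[f(x₀) + 4f(x₁) + 2f(x₂) + ... + f(xₙ)]

x_0 = 1.7500, f(x_0) = -0.178246, coefficient = 1
x_1 = 2.4375, f(x_1) = -0.762199, coefficient = 4
x_2 = 3.1250, f(x_2) = -0.999862, coefficient = 2
x_3 = 3.8125, f(x_3) = -0.783258, coefficient = 4
x_4 = 4.5000, f(x_4) = -0.210796, coefficient = 1

I ≈ (0.687500/3) × -8.570595 = -1.964095
Exact value: -1.961516
Error: 0.002579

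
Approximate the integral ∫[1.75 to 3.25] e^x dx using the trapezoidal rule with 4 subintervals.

f(x) = e^x
a = 1.75, b = 3.25, n = 4
h = (b - a)/n = 0.375000

Trapezoidal rule: (h/2)[f(x₀) + 2f(x₁) + 2f(x₂) + ... + f(xₙ)]

x_0 = 1.7500, f(x_0) = 5.754603, coefficient = 1
x_1 = 2.1250, f(x_1) = 8.372897, coefficient = 2
x_2 = 2.5000, f(x_2) = 12.182494, coefficient = 2
x_3 = 2.8750, f(x_3) = 17.725424, coefficient = 2
x_4 = 3.2500, f(x_4) = 25.790340, coefficient = 1

I ≈ (0.375000/2) × 108.106574 = 20.269983
Exact value: 20.035737
Error: 0.234245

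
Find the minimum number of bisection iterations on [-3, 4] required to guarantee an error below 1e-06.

We need (b-a)/2^n ≤ 1e-06
(4 - (-3))/2^n ≤ 1e-06
7/2^n ≤ 1e-06
2^n ≥ 7000000
n ≥ log₂(7000000) = 22.74
n ≥ 23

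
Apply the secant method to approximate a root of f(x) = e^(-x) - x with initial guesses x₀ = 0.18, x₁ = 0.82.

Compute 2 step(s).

f(x) = e^(-x) - x
x₀ = 0.18, x₁ = 0.82

Secant formula: x_{n+1} = x_n - f(x_n)(x_n - x_{n-1})/(f(x_n) - f(x_{n-1}))

Iteration 1:
  f(0.180000) = 0.655270
  f(0.820000) = -0.379568
  x_2 = 0.820000 - (-0.379568)×(0.820000 - 0.180000)/(-0.379568 - 0.655270)
       = 0.585254
Iteration 2:
  f(0.820000) = -0.379568
  f(0.585254) = -0.028290
  x_3 = 0.585254 - (-0.028290)×(0.585254 - 0.820000)/(-0.028290 - (-0.379568))
       = 0.566349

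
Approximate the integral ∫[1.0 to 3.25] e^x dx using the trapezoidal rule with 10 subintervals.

f(x) = e^x
a = 1.0, b = 3.25, n = 10
h = (b - a)/n = 0.225000

Trapezoidal rule: (h/2)[f(x₀) + 2f(x₁) + 2f(x₂) + ... + f(xₙ)]

x_0 = 1.0000, f(x_0) = 2.718282, coefficient = 1
x_1 = 1.2250, f(x_1) = 3.404166, coefficient = 2
x_2 = 1.4500, f(x_2) = 4.263115, coefficient = 2
x_3 = 1.6750, f(x_3) = 5.338795, coefficient = 2
x_4 = 1.9000, f(x_4) = 6.685894, coefficient = 2
x_5 = 2.1250, f(x_5) = 8.372897, coefficient = 2
x_6 = 2.3500, f(x_6) = 10.485570, coefficient = 2
x_7 = 2.5750, f(x_7) = 13.131317, coefficient = 2
x_8 = 2.8000, f(x_8) = 16.444647, coefficient = 2
x_9 = 3.0250, f(x_9) = 20.594005, coefficient = 2
x_10 = 3.2500, f(x_10) = 25.790340, coefficient = 1

I ≈ (0.225000/2) × 205.949434 = 23.169311
Exact value: 23.072058
Error: 0.097253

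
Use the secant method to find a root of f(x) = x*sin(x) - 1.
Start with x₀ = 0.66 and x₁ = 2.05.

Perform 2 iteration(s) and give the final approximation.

f(x) = x*sin(x) - 1
x₀ = 0.66, x₁ = 2.05

Secant formula: x_{n+1} = x_n - f(x_n)(x_n - x_{n-1})/(f(x_n) - f(x_{n-1}))

Iteration 1:
  f(0.660000) = -0.595343
  f(2.050000) = 0.819093
  x_2 = 2.050000 - 0.819093×(2.050000 - 0.660000)/(0.819093 - (-0.595343))
       = 1.245058
Iteration 2:
  f(2.050000) = 0.819093
  f(1.245058) = 0.179586
  x_3 = 1.245058 - 0.179586×(1.245058 - 2.050000)/(0.179586 - 0.819093)
       = 1.019014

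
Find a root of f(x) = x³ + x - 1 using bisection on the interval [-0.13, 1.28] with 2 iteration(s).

f(x) = x³ + x - 1
Initial interval: [-0.13, 1.28]

Iteration 1:
  c_1 = (-0.130000 + 1.280000)/2 = 0.575000
  f(c_1) = f(0.575000) = -0.234891
  f(a) × f(c) ≥ 0, new interval: [0.575000, 1.280000]
Iteration 2:
  c_2 = (0.575000 + 1.280000)/2 = 0.927500
  f(c_2) = f(0.927500) = 0.725388
  f(a) × f(c) < 0, new interval: [0.575000, 0.927500]

After 2 iteration(s), the approximation is c_2 = 0.927500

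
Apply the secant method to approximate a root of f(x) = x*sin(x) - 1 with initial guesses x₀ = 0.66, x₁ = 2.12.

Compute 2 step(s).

f(x) = x*sin(x) - 1
x₀ = 0.66, x₁ = 2.12

Secant formula: x_{n+1} = x_n - f(x_n)(x_n - x_{n-1})/(f(x_n) - f(x_{n-1}))

Iteration 1:
  f(0.660000) = -0.595343
  f(2.120000) = 0.808234
  x_2 = 2.120000 - 0.808234×(2.120000 - 0.660000)/(0.808234 - (-0.595343))
       = 1.279275
Iteration 2:
  f(2.120000) = 0.808234
  f(1.279275) = 0.225300
  x_3 = 1.279275 - 0.225300×(1.279275 - 2.120000)/(0.225300 - 0.808234)
       = 0.954341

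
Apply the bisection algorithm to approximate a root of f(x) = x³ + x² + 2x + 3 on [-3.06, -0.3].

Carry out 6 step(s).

f(x) = x³ + x² + 2x + 3
Initial interval: [-3.06, -0.3]

Iteration 1:
  c_1 = (-3.060000 + (-0.300000))/2 = -1.680000
  f(c_1) = f(-1.680000) = -2.279232
  f(a) × f(c) ≥ 0, new interval: [-1.680000, -0.300000]
Iteration 2:
  c_2 = (-1.680000 + (-0.300000))/2 = -0.990000
  f(c_2) = f(-0.990000) = 1.029801
  f(a) × f(c) < 0, new interval: [-1.680000, -0.990000]
Iteration 3:
  c_3 = (-1.680000 + (-0.990000))/2 = -1.335000
  f(c_3) = f(-1.335000) = -0.267045
  f(a) × f(c) ≥ 0, new interval: [-1.335000, -0.990000]
Iteration 4:
  c_4 = (-1.335000 + (-0.990000))/2 = -1.162500
  f(c_4) = f(-1.162500) = 0.455396
  f(a) × f(c) < 0, new interval: [-1.335000, -1.162500]
Iteration 5:
  c_5 = (-1.335000 + (-1.162500))/2 = -1.248750
  f(c_5) = f(-1.248750) = 0.114605
  f(a) × f(c) < 0, new interval: [-1.335000, -1.248750]
Iteration 6:
  c_6 = (-1.335000 + (-1.248750))/2 = -1.291875
  f(c_6) = f(-1.291875) = -0.070872
  f(a) × f(c) ≥ 0, new interval: [-1.291875, -1.248750]

After 6 iteration(s), the approximation is c_6 = -1.291875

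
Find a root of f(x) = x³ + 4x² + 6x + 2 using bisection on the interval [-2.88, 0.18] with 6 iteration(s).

f(x) = x³ + 4x² + 6x + 2
Initial interval: [-2.88, 0.18]

Iteration 1:
  c_1 = (-2.880000 + 0.180000)/2 = -1.350000
  f(c_1) = f(-1.350000) = -1.270375
  f(a) × f(c) ≥ 0, new interval: [-1.350000, 0.180000]
Iteration 2:
  c_2 = (-1.350000 + 0.180000)/2 = -0.585000
  f(c_2) = f(-0.585000) = -0.341302
  f(a) × f(c) ≥ 0, new interval: [-0.585000, 0.180000]
Iteration 3:
  c_3 = (-0.585000 + 0.180000)/2 = -0.202500
  f(c_3) = f(-0.202500) = 0.940721
  f(a) × f(c) < 0, new interval: [-0.585000, -0.202500]
Iteration 4:
  c_4 = (-0.585000 + (-0.202500))/2 = -0.393750
  f(c_4) = f(-0.393750) = 0.196610
  f(a) × f(c) < 0, new interval: [-0.585000, -0.393750]
Iteration 5:
  c_5 = (-0.585000 + (-0.393750))/2 = -0.489375
  f(c_5) = f(-0.489375) = -0.095498
  f(a) × f(c) ≥ 0, new interval: [-0.489375, -0.393750]
Iteration 6:
  c_6 = (-0.489375 + (-0.393750))/2 = -0.441562
  f(c_6) = f(-0.441562) = 0.044440
  f(a) × f(c) < 0, new interval: [-0.489375, -0.441562]

After 6 iteration(s), the approximation is c_6 = -0.441562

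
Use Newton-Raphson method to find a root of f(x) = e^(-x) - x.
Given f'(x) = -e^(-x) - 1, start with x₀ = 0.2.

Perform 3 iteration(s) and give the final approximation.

f(x) = e^(-x) - x
f'(x) = -e^(-x) - 1
x₀ = 0.2

Newton-Raphson formula: x_{n+1} = x_n - f(x_n)/f'(x_n)

Iteration 1:
  f(0.200000) = 0.618731
  f'(0.200000) = -1.818731
  x_1 = 0.200000 - 0.618731/(-1.818731) = 0.540199
Iteration 2:
  f(0.540199) = 0.042433
  f'(0.540199) = -1.582632
  x_2 = 0.540199 - 0.042433/(-1.582632) = 0.567011
Iteration 3:
  f(0.567011) = 0.000208
  f'(0.567011) = -1.567218
  x_3 = 0.567011 - 0.000208/(-1.567218) = 0.567143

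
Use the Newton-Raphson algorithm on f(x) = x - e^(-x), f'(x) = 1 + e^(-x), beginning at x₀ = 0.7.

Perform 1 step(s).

f(x) = x - e^(-x)
f'(x) = 1 + e^(-x)
x₀ = 0.7

Newton-Raphson formula: x_{n+1} = x_n - f(x_n)/f'(x_n)

Iteration 1:
  f(0.700000) = 0.203415
  f'(0.700000) = 1.496585
  x_1 = 0.700000 - 0.203415/1.496585 = 0.564081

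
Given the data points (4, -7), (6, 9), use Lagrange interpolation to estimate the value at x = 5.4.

Lagrange interpolation formula:
P(x) = Σ yᵢ × Lᵢ(x)
where Lᵢ(x) = Π_{j≠i} (x - xⱼ)/(xᵢ - xⱼ)

L_0(5.4) = (5.4 - 6)/(4 - 6) = 0.300000
L_1(5.4) = (5.4 - 4)/(6 - 4) = 0.700000

P(5.4) = (-7)×L_0(5.4) + 9×L_1(5.4)
P(5.4) = 4.200000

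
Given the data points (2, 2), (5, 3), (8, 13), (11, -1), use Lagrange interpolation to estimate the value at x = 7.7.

Lagrange interpolation formula:
P(x) = Σ yᵢ × Lᵢ(x)
where Lᵢ(x) = Π_{j≠i} (x - xⱼ)/(xᵢ - xⱼ)

L_0(7.7) = (7.7 - 5)/(2 - 5) × (7.7 - 8)/(2 - 8) × (7.7 - 11)/(2 - 11) = -0.016500
L_1(7.7) = (7.7 - 2)/(5 - 2) × (7.7 - 8)/(5 - 8) × (7.7 - 11)/(5 - 11) = 0.104500
L_2(7.7) = (7.7 - 2)/(8 - 2) × (7.7 - 5)/(8 - 5) × (7.7 - 11)/(8 - 11) = 0.940500
L_3(7.7) = (7.7 - 2)/(11 - 2) × (7.7 - 5)/(11 - 5) × (7.7 - 8)/(11 - 8) = -0.028500

P(7.7) = 2×L_0(7.7) + 3×L_1(7.7) + 13×L_2(7.7) + (-1)×L_3(7.7)
P(7.7) = 12.535500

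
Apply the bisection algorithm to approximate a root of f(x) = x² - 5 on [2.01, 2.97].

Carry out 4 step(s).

f(x) = x² - 5
Initial interval: [2.01, 2.97]

Iteration 1:
  c_1 = (2.010000 + 2.970000)/2 = 2.490000
  f(c_1) = f(2.490000) = 1.200100
  f(a) × f(c) < 0, new interval: [2.010000, 2.490000]
Iteration 2:
  c_2 = (2.010000 + 2.490000)/2 = 2.250000
  f(c_2) = f(2.250000) = 0.062500
  f(a) × f(c) < 0, new interval: [2.010000, 2.250000]
Iteration 3:
  c_3 = (2.010000 + 2.250000)/2 = 2.130000
  f(c_3) = f(2.130000) = -0.463100
  f(a) × f(c) ≥ 0, new interval: [2.130000, 2.250000]
Iteration 4:
  c_4 = (2.130000 + 2.250000)/2 = 2.190000
  f(c_4) = f(2.190000) = -0.203900
  f(a) × f(c) ≥ 0, new interval: [2.190000, 2.250000]

After 4 iteration(s), the approximation is c_4 = 2.190000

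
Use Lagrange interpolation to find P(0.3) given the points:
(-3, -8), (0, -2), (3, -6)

Lagrange interpolation formula:
P(x) = Σ yᵢ × Lᵢ(x)
where Lᵢ(x) = Π_{j≠i} (x - xⱼ)/(xᵢ - xⱼ)

L_0(0.3) = (0.3 - 0)/(-3 - 0) × (0.3 - 3)/(-3 - 3) = -0.045000
L_1(0.3) = (0.3 - (-3))/(0 - (-3)) × (0.3 - 3)/(0 - 3) = 0.990000
L_2(0.3) = (0.3 - (-3))/(3 - (-3)) × (0.3 - 0)/(3 - 0) = 0.055000

P(0.3) = (-8)×L_0(0.3) + (-2)×L_1(0.3) + (-6)×L_2(0.3)
P(0.3) = -1.950000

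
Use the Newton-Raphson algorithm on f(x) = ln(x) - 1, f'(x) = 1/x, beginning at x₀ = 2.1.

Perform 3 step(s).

f(x) = ln(x) - 1
f'(x) = 1/x
x₀ = 2.1

Newton-Raphson formula: x_{n+1} = x_n - f(x_n)/f'(x_n)

Iteration 1:
  f(2.100000) = -0.258063
  f'(2.100000) = 0.476190
  x_1 = 2.100000 - (-0.258063)/0.476190 = 2.641932
Iteration 2:
  f(2.641932) = -0.028490
  f'(2.641932) = 0.378511
  x_2 = 2.641932 - (-0.028490)/0.378511 = 2.717199
Iteration 3:
  f(2.717199) = -0.000398
  f'(2.717199) = 0.368026
  x_3 = 2.717199 - (-0.000398)/0.368026 = 2.718282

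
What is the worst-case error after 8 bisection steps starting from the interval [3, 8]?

Bisection error bound: |error| ≤ (b-a)/2^n
|error| ≤ (8 - 3)/2^8 = 5/2^8
|error| ≤ 0.0195312500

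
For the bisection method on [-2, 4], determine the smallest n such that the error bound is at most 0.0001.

We need (b-a)/2^n ≤ 0.0001
(4 - (-2))/2^n ≤ 0.0001
6/2^n ≤ 0.0001
2^n ≥ 60000
n ≥ log₂(60000) = 15.87
n ≥ 16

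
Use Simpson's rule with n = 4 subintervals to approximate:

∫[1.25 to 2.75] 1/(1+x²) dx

f(x) = 1/(1+x²)
a = 1.25, b = 2.75, n = 4
h = (b - a)/n = 0.375000

Simpson's rule: (h/3)[f(x₀) + 4f(x₁) + 2f(x₂) + ... + f(xₙ)]

x_0 = 1.2500, f(x_0) = 0.390244, coefficient = 1
x_1 = 1.6250, f(x_1) = 0.274678, coefficient = 4
x_2 = 2.0000, f(x_2) = 0.200000, coefficient = 2
x_3 = 2.3750, f(x_3) = 0.150588, coefficient = 4
x_4 = 2.7500, f(x_4) = 0.116788, coefficient = 1

I ≈ (0.375000/3) × 2.608098 = 0.326012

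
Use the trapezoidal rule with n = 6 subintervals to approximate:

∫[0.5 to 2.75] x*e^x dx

f(x) = x*e^x
a = 0.5, b = 2.75, n = 6
h = (b - a)/n = 0.375000

Trapezoidal rule: (h/2)[f(x₀) + 2f(x₁) + 2f(x₂) + ... + f(xₙ)]

x_0 = 0.5000, f(x_0) = 0.824361, coefficient = 1
x_1 = 0.8750, f(x_1) = 2.099016, coefficient = 2
x_2 = 1.2500, f(x_2) = 4.362929, coefficient = 2
x_3 = 1.6250, f(x_3) = 8.252431, coefficient = 2
x_4 = 2.0000, f(x_4) = 14.778112, coefficient = 2
x_5 = 2.3750, f(x_5) = 25.533656, coefficient = 2
x_6 = 2.7500, f(x_6) = 43.017238, coefficient = 1

I ≈ (0.375000/2) × 153.893886 = 28.855104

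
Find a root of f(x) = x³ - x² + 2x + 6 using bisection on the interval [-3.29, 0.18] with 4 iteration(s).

f(x) = x³ - x² + 2x + 6
Initial interval: [-3.29, 0.18]

Iteration 1:
  c_1 = (-3.290000 + 0.180000)/2 = -1.555000
  f(c_1) = f(-1.555000) = -3.288054
  f(a) × f(c) ≥ 0, new interval: [-1.555000, 0.180000]
Iteration 2:
  c_2 = (-1.555000 + 0.180000)/2 = -0.687500
  f(c_2) = f(-0.687500) = 3.827393
  f(a) × f(c) < 0, new interval: [-1.555000, -0.687500]
Iteration 3:
  c_3 = (-1.555000 + (-0.687500))/2 = -1.121250
  f(c_3) = f(-1.121250) = 1.090661
  f(a) × f(c) < 0, new interval: [-1.555000, -1.121250]
Iteration 4:
  c_4 = (-1.555000 + (-1.121250))/2 = -1.338125
  f(c_4) = f(-1.338125) = -0.862846
  f(a) × f(c) ≥ 0, new interval: [-1.338125, -1.121250]

After 4 iteration(s), the approximation is c_4 = -1.338125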